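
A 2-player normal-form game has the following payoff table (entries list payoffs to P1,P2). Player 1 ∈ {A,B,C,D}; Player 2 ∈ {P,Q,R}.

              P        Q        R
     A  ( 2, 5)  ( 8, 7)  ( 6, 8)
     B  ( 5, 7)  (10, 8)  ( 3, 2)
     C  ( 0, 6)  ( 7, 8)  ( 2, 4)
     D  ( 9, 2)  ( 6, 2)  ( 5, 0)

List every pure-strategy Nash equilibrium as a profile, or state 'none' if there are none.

(A,P): not NE [P1→D gives 9>2; P2→R gives 8>5]
(A,Q): not NE [P1→B gives 10>8; P2→R gives 8>7]
(A,R): NE
(B,P): not NE [P1→D gives 9>5; P2→Q gives 8>7]
(B,Q): NE
(B,R): not NE [P1→A gives 6>3; P2→Q gives 8>2]
(C,P): not NE [P1→D gives 9>0; P2→Q gives 8>6]
(C,Q): not NE [P1→B gives 10>7]
(C,R): not NE [P1→A gives 6>2; P2→Q gives 8>4]
(D,P): NE
(D,Q): not NE [P1→B gives 10>6]
(D,R): not NE [P1→A gives 6>5; P2→Q gives 2>0]

Nash profiles: (A,R), (B,Q), (D,P)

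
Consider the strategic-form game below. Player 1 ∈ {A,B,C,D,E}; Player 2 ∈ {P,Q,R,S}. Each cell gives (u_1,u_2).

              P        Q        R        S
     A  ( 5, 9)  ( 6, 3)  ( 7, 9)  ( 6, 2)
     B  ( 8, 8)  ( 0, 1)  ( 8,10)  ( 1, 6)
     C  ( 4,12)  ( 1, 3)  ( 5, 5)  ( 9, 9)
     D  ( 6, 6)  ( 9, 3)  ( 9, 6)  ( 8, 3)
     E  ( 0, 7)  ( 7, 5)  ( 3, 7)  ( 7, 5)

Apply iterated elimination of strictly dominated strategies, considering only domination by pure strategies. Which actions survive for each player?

P1 drop A (D beats it: P:6>5 Q:9>6 R:9>7 S:8>6)
P1 drop E (D beats it: P:6>0 Q:9>7 R:9>3 S:8>7)
P2 drop Q (P beats it: B:8>1 C:12>3 D:6>3)
P2 drop S (P beats it: B:8>6 C:12>9 D:6>3)
P1 drop C (B beats it: P:8>4 R:8>5)
P1→{B,D} P2→{P,R}

Remaining: P1:{B,D} P2:{P,R}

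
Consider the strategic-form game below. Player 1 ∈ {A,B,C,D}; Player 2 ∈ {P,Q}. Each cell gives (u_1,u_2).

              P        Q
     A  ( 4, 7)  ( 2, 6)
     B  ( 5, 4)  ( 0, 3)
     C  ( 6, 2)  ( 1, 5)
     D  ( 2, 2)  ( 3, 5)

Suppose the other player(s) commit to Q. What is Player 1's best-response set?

BR_1 = {D}

u_1(A vs Q) = 2
u_1(B vs Q) = 0
u_1(C vs Q) = 1
u_1(D vs Q) = 3
max payoff 3 at {D}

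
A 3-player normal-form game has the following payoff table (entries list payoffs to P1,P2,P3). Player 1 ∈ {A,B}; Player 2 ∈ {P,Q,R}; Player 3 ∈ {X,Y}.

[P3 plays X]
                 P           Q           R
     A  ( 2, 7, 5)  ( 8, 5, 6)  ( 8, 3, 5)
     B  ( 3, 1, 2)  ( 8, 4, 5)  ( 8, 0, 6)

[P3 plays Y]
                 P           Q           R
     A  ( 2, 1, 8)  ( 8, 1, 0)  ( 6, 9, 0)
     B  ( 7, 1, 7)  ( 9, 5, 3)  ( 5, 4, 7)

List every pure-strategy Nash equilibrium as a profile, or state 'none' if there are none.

PSNE = {(B,Q,X)}

(A,P,X): not NE [P1→B gives 3>2; P3→Y gives 8>5]
(A,P,Y): not NE [P1→B gives 7>2; P2→R gives 9>1]
(A,Q,X): not NE [P2→P gives 7>5]
(A,Q,Y): not NE [P1→B gives 9>8; P2→R gives 9>1; P3→X gives 6>0]
(A,R,X): not NE [P2→P gives 7>3]
(A,R,Y): not NE [P3→X gives 5>0]
(B,P,X): not NE [P2→Q gives 4>1; P3→Y gives 7>2]
(B,P,Y): not NE [P2→Q gives 5>1]
(B,Q,X): NE
(B,Q,Y): not NE [P3→X gives 5>3]
(B,R,X): not NE [P2→Q gives 4>0; P3→Y gives 7>6]
(B,R,Y): not NE [P1→A gives 6>5; P2→Q gives 5>4]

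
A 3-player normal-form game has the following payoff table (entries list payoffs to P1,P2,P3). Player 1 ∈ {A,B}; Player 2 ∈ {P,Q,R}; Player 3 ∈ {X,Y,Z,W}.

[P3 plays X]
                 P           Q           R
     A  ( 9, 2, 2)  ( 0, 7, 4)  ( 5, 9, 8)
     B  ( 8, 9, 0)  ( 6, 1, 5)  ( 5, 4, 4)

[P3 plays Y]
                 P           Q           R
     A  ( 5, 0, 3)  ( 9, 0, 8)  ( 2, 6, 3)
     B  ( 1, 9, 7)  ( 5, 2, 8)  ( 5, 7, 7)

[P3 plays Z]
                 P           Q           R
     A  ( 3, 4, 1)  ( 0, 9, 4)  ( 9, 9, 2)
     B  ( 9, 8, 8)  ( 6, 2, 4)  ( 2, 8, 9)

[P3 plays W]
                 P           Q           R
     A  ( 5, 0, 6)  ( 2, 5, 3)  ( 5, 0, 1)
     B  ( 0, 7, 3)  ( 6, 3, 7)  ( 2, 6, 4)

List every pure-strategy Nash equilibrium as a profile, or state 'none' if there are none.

(A,P,X): not NE [P2→R gives 9>2; P3→W gives 6>2]
(A,P,Y): not NE [P2→R gives 6>0; P3→W gives 6>3]
(A,P,Z): not NE [P1→B gives 9>3; P2→R gives 9>4; P3→W gives 6>1]
(A,P,W): not NE [P2→Q gives 5>0]
(A,Q,X): not NE [P1→B gives 6>0; P2→R gives 9>7; P3→Y gives 8>4]
(A,Q,Y): not NE [P2→R gives 6>0]
(A,Q,Z): not NE [P1→B gives 6>0; P3→Y gives 8>4]
(A,Q,W): not NE [P1→B gives 6>2; P3→Y gives 8>3]
(A,R,X): NE
(A,R,Y): not NE [P1→B gives 5>2; P3→X gives 8>3]
(A,R,Z): not NE [P3→X gives 8>2]
(A,R,W): not NE [P2→Q gives 5>0; P3→X gives 8>1]
(B,P,X): not NE [P1→A gives 9>8; P3→Z gives 8>0]
(B,P,Y): not NE [P1→A gives 5>1; P3→Z gives 8>7]
(B,P,Z): NE
(B,P,W): not NE [P1→A gives 5>0; P3→Z gives 8>3]
(B,Q,X): not NE [P2→P gives 9>1; P3→Y gives 8>5]
(B,Q,Y): not NE [P1→A gives 9>5; P2→P gives 9>2]
(B,Q,Z): not NE [P2→R gives 8>2; P3→Y gives 8>4]
(B,Q,W): not NE [P2→P gives 7>3; P3→Y gives 8>7]
(B,R,X): not NE [P2→P gives 9>4; P3→Z gives 9>4]
(B,R,Y): not NE [P2→P gives 9>7; P3→Z gives 9>7]
(B,R,Z): not NE [P1→A gives 9>2]
(B,R,W): not NE [P1→A gives 5>2; P2→P gives 7>6; P3→Z gives 9>4]

PSNE = {(A,R,X), (B,P,Z)}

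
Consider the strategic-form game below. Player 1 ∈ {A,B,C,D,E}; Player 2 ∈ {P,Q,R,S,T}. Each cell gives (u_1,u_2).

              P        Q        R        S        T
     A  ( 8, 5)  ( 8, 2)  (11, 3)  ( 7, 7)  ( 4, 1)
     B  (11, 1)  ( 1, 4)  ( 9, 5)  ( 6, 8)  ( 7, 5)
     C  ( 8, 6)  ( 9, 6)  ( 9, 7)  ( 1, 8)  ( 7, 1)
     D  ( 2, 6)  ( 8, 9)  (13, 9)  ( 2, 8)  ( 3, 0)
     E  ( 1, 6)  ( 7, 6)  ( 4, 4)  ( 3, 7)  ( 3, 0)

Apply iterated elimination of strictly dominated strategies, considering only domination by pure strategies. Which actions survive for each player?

P1 drop E (A beats it: P:8>1 Q:8>7 R:11>4 S:7>3 T:4>3)
P2 drop P (S beats it: A:7>5 B:8>1 C:8>6 D:8>6)
P2 drop T (S beats it: A:7>1 B:8>5 C:8>1 D:8>0)
P1 drop B (A beats it: Q:8>1 R:11>9 S:7>6)
P1→{A,C,D} P2→{Q,R,S}

IESDS → P1:{A,C,D} P2:{Q,R,S}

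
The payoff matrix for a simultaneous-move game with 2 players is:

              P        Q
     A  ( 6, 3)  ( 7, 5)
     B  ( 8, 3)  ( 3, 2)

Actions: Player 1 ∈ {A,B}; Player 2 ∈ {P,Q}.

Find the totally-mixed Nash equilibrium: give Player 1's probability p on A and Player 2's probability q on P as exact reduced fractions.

P1 indiff ⇒ q·6+(1-q)·7 = q·8+(1-q)·3 ⇒ q(-2) = (1-q)(-4) ⇒ q = 2/3
P2 indiff ⇒ p·3+(1-p)·3 = p·5+(1-p)·2 ⇒ p(-2) = (1-p)(-1) ⇒ p = 1/3

(p,q) = (1/3, 2/3)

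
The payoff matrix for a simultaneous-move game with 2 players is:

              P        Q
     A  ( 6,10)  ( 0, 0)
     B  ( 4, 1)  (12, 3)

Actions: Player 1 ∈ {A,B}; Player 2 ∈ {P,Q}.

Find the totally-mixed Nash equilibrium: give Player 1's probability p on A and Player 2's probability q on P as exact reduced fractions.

p=1/6, q=6/7

P1 indiff ⇒ q·6+(1-q)·0 = q·4+(1-q)·12 ⇒ q(2) = (1-q)(12) ⇒ q = 6/7
P2 indiff ⇒ p·10+(1-p)·1 = p·0+(1-p)·3 ⇒ p(10) = (1-p)(2) ⇒ p = 1/6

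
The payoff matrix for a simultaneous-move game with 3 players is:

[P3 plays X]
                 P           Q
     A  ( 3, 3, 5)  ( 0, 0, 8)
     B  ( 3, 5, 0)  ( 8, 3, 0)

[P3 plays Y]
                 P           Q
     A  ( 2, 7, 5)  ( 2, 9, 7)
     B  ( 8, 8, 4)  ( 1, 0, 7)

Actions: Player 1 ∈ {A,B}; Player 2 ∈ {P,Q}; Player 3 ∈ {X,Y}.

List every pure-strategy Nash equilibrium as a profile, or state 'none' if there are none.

(A,P,X): NE
(A,P,Y): not NE [P1→B gives 8>2; P2→Q gives 9>7]
(A,Q,X): not NE [P1→B gives 8>0; P2→P gives 3>0]
(A,Q,Y): not NE [P3→X gives 8>7]
(B,P,X): not NE [P3→Y gives 4>0]
(B,P,Y): NE
(B,Q,X): not NE [P2→P gives 5>3; P3→Y gives 7>0]
(B,Q,Y): not NE [P1→A gives 2>1; P2→P gives 8>0]

Nash profiles: (A,P,X), (B,P,Y)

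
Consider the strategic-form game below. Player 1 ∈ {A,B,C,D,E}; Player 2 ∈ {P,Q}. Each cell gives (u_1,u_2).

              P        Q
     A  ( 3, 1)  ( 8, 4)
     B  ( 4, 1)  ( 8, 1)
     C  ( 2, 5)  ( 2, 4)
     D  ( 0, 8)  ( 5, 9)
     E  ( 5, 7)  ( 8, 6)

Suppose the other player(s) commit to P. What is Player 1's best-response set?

u_1(A vs P) = 3
u_1(B vs P) = 4
u_1(C vs P) = 2
u_1(D vs P) = 0
u_1(E vs P) = 5
max payoff 5 at {E}

argmax u_1 = {E}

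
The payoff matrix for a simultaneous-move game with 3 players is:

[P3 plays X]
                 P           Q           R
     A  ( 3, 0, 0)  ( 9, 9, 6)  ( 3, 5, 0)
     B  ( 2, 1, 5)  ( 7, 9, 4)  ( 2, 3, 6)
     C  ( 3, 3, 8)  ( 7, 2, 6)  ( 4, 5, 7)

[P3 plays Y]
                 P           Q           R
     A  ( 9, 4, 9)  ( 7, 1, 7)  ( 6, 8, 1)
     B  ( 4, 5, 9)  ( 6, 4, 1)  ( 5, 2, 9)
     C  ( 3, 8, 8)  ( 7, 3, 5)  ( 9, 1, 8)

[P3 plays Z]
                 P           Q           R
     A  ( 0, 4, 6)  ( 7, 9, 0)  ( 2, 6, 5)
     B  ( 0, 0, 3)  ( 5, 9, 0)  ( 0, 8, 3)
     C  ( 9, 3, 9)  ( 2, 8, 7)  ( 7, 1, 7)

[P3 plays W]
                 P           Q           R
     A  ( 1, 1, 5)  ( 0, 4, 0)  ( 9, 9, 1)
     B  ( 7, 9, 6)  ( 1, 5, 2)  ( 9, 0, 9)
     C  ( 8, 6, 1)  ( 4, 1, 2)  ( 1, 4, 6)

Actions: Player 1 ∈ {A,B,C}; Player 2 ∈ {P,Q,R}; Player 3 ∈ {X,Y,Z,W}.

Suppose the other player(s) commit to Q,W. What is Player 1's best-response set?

u_1(A vs Q,W) = 0
u_1(B vs Q,W) = 1
u_1(C vs Q,W) = 4
max payoff 4 at {C}

P1 best: {C}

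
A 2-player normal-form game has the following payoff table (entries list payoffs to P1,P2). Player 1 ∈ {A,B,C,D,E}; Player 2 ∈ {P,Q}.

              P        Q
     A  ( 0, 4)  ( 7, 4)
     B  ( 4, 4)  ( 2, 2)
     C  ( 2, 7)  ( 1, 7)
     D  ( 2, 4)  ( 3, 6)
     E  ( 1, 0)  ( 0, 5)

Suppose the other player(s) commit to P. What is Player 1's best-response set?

BR_1 = {B}

u_1(A vs P) = 0
u_1(B vs P) = 4
u_1(C vs P) = 2
u_1(D vs P) = 2
u_1(E vs P) = 1
max payoff 4 at {B}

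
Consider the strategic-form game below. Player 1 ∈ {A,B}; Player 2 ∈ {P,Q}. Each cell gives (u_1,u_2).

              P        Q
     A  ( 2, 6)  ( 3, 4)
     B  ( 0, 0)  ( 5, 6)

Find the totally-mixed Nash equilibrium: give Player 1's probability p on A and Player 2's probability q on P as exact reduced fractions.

p=3/4, q=1/2

P1 indiff ⇒ q·2+(1-q)·3 = q·0+(1-q)·5 ⇒ q(2) = (1-q)(2) ⇒ q = 1/2
P2 indiff ⇒ p·6+(1-p)·0 = p·4+(1-p)·6 ⇒ p(2) = (1-p)(6) ⇒ p = 3/4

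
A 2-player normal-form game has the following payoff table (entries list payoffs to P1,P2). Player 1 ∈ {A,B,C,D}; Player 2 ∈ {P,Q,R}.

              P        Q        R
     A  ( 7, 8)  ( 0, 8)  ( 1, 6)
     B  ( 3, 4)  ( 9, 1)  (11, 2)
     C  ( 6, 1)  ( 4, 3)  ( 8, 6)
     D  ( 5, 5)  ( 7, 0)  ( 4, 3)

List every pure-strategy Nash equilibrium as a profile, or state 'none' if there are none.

Nash profiles: (A,P)

(A,P): NE
(A,Q): not NE [P1→B gives 9>0]
(A,R): not NE [P1→B gives 11>1; P2→Q gives 8>6]
(B,P): not NE [P1→A gives 7>3]
(B,Q): not NE [P2→P gives 4>1]
(B,R): not NE [P2→P gives 4>2]
(C,P): not NE [P1→A gives 7>6; P2→R gives 6>1]
(C,Q): not NE [P1→B gives 9>4; P2→R gives 6>3]
(C,R): not NE [P1→B gives 11>8]
(D,P): not NE [P1→A gives 7>5]
(D,Q): not NE [P1→B gives 9>7; P2→P gives 5>0]
(D,R): not NE [P1→B gives 11>4; P2→P gives 5>3]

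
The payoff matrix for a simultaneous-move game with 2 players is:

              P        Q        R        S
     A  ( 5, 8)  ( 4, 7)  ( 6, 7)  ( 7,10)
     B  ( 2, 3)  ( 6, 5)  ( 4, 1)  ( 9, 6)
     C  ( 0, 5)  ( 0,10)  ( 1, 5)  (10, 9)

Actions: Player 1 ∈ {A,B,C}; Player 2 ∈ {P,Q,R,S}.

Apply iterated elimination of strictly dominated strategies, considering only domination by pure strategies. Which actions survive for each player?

Remaining: P1:{B,C} P2:{Q,S}

P2 drop P (S beats it: A:10>8 B:6>3 C:9>5)
P2 drop R (S beats it: A:10>7 B:6>1 C:9>5)
P1 drop A (B beats it: Q:6>4 S:9>7)
P1→{B,C} P2→{Q,S}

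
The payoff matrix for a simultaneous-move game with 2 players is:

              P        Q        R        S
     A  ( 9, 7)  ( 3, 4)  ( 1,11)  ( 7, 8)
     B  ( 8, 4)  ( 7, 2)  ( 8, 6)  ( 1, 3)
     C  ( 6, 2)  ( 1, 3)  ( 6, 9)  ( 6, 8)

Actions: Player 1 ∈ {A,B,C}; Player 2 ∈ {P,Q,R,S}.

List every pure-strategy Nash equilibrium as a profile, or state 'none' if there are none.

(A,P): not NE [P2→R gives 11>7]
(A,Q): not NE [P1→B gives 7>3; P2→R gives 11>4]
(A,R): not NE [P1→B gives 8>1]
(A,S): not NE [P2→R gives 11>8]
(B,P): not NE [P1→A gives 9>8; P2→R gives 6>4]
(B,Q): not NE [P2→R gives 6>2]
(B,R): NE
(B,S): not NE [P1→A gives 7>1; P2→R gives 6>3]
(C,P): not NE [P1→A gives 9>6; P2→R gives 9>2]
(C,Q): not NE [P1→B gives 7>1; P2→R gives 9>3]
(C,R): not NE [P1→B gives 8>6]
(C,S): not NE [P1→A gives 7>6; P2→R gives 9>8]

Nash profiles: (B,R)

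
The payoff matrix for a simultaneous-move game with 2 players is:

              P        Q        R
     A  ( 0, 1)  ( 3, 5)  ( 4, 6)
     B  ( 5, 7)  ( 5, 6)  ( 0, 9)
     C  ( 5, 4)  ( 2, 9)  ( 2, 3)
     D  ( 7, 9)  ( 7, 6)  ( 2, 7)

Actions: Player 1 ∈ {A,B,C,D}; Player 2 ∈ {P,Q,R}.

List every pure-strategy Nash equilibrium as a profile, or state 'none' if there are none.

NE set: (A,R), (D,P)

(A,P): not NE [P1→D gives 7>0; P2→R gives 6>1]
(A,Q): not NE [P1→D gives 7>3; P2→R gives 6>5]
(A,R): NE
(B,P): not NE [P1→D gives 7>5; P2→R gives 9>7]
(B,Q): not NE [P1→D gives 7>5; P2→R gives 9>6]
(B,R): not NE [P1→A gives 4>0]
(C,P): not NE [P1→D gives 7>5; P2→Q gives 9>4]
(C,Q): not NE [P1→D gives 7>2]
(C,R): not NE [P1→A gives 4>2; P2→Q gives 9>3]
(D,P): NE
(D,Q): not NE [P2→P gives 9>6]
(D,R): not NE [P1→A gives 4>2; P2→P gives 9>7]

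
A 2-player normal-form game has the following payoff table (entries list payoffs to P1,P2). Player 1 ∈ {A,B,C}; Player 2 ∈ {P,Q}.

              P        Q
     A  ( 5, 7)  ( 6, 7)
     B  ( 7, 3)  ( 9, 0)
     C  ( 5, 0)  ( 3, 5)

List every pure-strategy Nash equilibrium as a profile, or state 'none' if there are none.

(A,P): not NE [P1→B gives 7>5]
(A,Q): not NE [P1→B gives 9>6]
(B,P): NE
(B,Q): not NE [P2→P gives 3>0]
(C,P): not NE [P1→B gives 7>5; P2→Q gives 5>0]
(C,Q): not NE [P1→B gives 9>3]

NE set: (B,P)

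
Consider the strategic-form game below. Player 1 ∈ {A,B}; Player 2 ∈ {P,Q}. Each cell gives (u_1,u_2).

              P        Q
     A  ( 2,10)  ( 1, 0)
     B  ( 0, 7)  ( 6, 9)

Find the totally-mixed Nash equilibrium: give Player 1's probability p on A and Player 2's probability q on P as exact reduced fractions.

P1 indiff ⇒ q·2+(1-q)·1 = q·0+(1-q)·6 ⇒ q(2) = (1-q)(5) ⇒ q = 5/7
P2 indiff ⇒ p·10+(1-p)·7 = p·0+(1-p)·9 ⇒ p(10) = (1-p)(2) ⇒ p = 1/6

p=1/6, q=5/7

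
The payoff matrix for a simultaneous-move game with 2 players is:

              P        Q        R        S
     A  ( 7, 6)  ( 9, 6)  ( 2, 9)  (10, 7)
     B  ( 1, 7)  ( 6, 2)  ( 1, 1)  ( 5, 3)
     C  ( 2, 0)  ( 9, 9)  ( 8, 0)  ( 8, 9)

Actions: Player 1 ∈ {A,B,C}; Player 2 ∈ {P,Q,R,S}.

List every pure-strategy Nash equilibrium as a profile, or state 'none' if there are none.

NE set: (C,Q)

(A,P): not NE [P2→R gives 9>6]
(A,Q): not NE [P2→R gives 9>6]
(A,R): not NE [P1→C gives 8>2]
(A,S): not NE [P2→R gives 9>7]
(B,P): not NE [P1→A gives 7>1]
(B,Q): not NE [P1→C gives 9>6; P2→P gives 7>2]
(B,R): not NE [P1→C gives 8>1; P2→P gives 7>1]
(B,S): not NE [P1→A gives 10>5; P2→P gives 7>3]
(C,P): not NE [P1→A gives 7>2; P2→S gives 9>0]
(C,Q): NE
(C,R): not NE [P2→S gives 9>0]
(C,S): not NE [P1→A gives 10>8]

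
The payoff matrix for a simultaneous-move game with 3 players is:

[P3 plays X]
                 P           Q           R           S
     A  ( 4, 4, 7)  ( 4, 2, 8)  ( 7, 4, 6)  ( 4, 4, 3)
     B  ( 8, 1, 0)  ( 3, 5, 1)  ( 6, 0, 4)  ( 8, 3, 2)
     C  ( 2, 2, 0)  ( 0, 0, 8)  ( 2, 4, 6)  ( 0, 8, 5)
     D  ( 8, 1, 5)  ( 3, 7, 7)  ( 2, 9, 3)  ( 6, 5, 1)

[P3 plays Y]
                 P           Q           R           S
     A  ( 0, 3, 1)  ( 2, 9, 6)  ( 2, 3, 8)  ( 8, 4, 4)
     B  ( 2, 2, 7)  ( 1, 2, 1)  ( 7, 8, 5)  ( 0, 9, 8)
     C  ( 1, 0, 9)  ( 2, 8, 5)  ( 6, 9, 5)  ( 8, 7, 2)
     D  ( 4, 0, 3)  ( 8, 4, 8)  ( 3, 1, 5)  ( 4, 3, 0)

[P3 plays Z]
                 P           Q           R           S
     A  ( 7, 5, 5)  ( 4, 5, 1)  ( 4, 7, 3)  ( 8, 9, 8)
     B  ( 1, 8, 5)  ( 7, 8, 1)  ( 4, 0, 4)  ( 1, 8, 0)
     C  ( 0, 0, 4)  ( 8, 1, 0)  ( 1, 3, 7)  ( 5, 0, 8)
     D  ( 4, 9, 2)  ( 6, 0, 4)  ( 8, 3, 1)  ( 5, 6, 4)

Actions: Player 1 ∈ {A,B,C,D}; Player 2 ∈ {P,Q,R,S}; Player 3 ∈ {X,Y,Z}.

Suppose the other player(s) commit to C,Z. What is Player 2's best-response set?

P2 best: {R}

u_2(P vs C,Z) = 0
u_2(Q vs C,Z) = 1
u_2(R vs C,Z) = 3
u_2(S vs C,Z) = 0
max payoff 3 at {R}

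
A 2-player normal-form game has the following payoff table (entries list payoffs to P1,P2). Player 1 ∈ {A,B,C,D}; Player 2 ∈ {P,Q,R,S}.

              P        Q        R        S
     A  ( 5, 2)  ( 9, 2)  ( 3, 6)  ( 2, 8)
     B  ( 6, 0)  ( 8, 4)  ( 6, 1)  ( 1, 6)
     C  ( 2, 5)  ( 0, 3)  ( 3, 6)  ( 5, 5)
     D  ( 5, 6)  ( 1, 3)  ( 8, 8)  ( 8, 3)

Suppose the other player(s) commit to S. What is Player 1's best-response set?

P1 best: {D}

u_1(A vs S) = 2
u_1(B vs S) = 1
u_1(C vs S) = 5
u_1(D vs S) = 8
max payoff 8 at {D}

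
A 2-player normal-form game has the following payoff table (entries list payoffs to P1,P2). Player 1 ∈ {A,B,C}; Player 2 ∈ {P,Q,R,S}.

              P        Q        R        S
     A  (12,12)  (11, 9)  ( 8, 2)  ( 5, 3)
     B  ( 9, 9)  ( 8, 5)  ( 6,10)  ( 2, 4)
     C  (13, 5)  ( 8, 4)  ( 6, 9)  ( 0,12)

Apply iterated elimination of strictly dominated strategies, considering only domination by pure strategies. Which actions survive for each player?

P1 drop B (A beats it: P:12>9 Q:11>8 R:8>6 S:5>2)
P2 drop Q (P beats it: A:12>9 C:5>4)
P2 drop R (S beats it: A:3>2 C:12>9)
P1→{A,C} P2→{P,S}

IESDS → P1:{A,C} P2:{P,S}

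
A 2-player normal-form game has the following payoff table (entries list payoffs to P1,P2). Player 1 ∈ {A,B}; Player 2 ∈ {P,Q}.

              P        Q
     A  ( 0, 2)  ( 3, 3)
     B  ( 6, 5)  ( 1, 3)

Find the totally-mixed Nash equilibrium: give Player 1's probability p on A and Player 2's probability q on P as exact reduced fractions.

P1 indiff ⇒ q·0+(1-q)·3 = q·6+(1-q)·1 ⇒ q(-6) = (1-q)(-2) ⇒ q = 1/4
P2 indiff ⇒ p·2+(1-p)·5 = p·3+(1-p)·3 ⇒ p(-1) = (1-p)(-2) ⇒ p = 2/3

P1 mixes 2/3 on A; P2 mixes 1/4 on P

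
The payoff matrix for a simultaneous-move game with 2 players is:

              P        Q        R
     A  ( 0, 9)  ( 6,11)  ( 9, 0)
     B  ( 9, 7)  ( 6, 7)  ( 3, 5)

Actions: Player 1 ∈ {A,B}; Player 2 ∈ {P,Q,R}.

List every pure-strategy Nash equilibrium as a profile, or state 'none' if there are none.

Nash profiles: (A,Q), (B,P), (B,Q)

(A,P): not NE [P1→B gives 9>0; P2→Q gives 11>9]
(A,Q): NE
(A,R): not NE [P2→Q gives 11>0]
(B,P): NE
(B,Q): NE
(B,R): not NE [P1→A gives 9>3; P2→Q gives 7>5]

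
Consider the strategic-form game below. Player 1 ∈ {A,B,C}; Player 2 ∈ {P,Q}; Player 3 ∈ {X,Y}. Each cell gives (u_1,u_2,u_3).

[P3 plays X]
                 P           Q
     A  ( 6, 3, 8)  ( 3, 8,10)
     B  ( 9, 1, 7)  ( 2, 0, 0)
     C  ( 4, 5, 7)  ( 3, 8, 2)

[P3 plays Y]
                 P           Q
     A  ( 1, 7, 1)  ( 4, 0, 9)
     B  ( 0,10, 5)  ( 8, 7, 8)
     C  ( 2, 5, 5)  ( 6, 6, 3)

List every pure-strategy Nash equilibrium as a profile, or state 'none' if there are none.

(A,P,X): not NE [P1→B gives 9>6; P2→Q gives 8>3]
(A,P,Y): not NE [P1→C gives 2>1; P3→X gives 8>1]
(A,Q,X): NE
(A,Q,Y): not NE [P1→B gives 8>4; P2→P gives 7>0; P3→X gives 10>9]
(B,P,X): NE
(B,P,Y): not NE [P1→C gives 2>0; P3→X gives 7>5]
(B,Q,X): not NE [P1→C gives 3>2; P2→P gives 1>0; P3→Y gives 8>0]
(B,Q,Y): not NE [P2→P gives 10>7]
(C,P,X): not NE [P1→B gives 9>4; P2→Q gives 8>5]
(C,P,Y): not NE [P2→Q gives 6>5; P3→X gives 7>5]
(C,Q,X): not NE [P3→Y gives 3>2]
(C,Q,Y): not NE [P1→B gives 8>6]

PSNE = {(A,Q,X), (B,P,X)}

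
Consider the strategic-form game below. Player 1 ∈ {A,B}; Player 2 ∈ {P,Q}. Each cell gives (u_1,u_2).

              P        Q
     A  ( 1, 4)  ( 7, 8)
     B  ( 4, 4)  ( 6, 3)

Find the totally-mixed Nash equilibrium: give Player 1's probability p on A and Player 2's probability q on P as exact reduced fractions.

P1 indiff ⇒ q·1+(1-q)·7 = q·4+(1-q)·6 ⇒ q(-3) = (1-q)(-1) ⇒ q = 1/4
P2 indiff ⇒ p·4+(1-p)·4 = p·8+(1-p)·3 ⇒ p(-4) = (1-p)(-1) ⇒ p = 1/5

p=1/5, q=1/4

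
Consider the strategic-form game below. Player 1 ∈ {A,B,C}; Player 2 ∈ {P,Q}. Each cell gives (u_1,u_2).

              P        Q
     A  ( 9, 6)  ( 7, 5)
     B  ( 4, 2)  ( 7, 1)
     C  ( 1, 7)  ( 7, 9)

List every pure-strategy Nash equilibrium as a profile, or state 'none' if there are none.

PSNE = {(A,P), (C,Q)}

(A,P): NE
(A,Q): not NE [P2→P gives 6>5]
(B,P): not NE [P1→A gives 9>4]
(B,Q): not NE [P2→P gives 2>1]
(C,P): not NE [P1→A gives 9>1; P2→Q gives 9>7]
(C,Q): NE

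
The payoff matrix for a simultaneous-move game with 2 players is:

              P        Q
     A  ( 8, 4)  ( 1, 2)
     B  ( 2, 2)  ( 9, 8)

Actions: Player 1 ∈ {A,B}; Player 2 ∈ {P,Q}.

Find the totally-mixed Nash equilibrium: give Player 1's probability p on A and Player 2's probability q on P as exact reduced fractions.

P1 indiff ⇒ q·8+(1-q)·1 = q·2+(1-q)·9 ⇒ q(6) = (1-q)(8) ⇒ q = 4/7
P2 indiff ⇒ p·4+(1-p)·2 = p·2+(1-p)·8 ⇒ p(2) = (1-p)(6) ⇒ p = 3/4

P1 mixes 3/4 on A; P2 mixes 4/7 on P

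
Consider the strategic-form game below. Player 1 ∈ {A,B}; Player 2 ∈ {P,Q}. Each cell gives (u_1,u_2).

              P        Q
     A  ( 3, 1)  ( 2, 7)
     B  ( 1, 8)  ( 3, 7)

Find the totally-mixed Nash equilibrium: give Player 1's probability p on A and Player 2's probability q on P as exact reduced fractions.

P1 indiff ⇒ q·3+(1-q)·2 = q·1+(1-q)·3 ⇒ q(2) = (1-q)(1) ⇒ q = 1/3
P2 indiff ⇒ p·1+(1-p)·8 = p·7+(1-p)·7 ⇒ p(-6) = (1-p)(-1) ⇒ p = 1/7

(p,q) = (1/7, 1/3)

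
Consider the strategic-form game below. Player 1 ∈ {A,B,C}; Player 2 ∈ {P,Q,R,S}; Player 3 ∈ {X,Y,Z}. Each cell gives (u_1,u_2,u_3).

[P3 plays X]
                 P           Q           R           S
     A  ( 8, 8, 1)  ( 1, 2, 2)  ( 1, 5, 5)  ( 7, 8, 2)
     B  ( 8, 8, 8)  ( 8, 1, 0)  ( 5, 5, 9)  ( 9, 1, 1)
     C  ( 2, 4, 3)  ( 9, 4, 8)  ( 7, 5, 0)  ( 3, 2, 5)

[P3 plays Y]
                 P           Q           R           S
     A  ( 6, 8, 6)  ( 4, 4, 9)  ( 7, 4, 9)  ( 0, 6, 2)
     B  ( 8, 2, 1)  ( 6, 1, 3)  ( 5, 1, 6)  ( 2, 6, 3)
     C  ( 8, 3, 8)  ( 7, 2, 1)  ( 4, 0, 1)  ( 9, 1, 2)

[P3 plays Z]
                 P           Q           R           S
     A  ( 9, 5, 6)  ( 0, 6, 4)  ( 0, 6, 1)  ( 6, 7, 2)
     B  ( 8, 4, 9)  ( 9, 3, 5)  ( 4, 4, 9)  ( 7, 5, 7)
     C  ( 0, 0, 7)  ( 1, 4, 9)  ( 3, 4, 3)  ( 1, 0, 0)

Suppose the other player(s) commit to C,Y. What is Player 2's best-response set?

u_2(P vs C,Y) = 3
u_2(Q vs C,Y) = 2
u_2(R vs C,Y) = 0
u_2(S vs C,Y) = 1
max payoff 3 at {P}

argmax u_2 = {P}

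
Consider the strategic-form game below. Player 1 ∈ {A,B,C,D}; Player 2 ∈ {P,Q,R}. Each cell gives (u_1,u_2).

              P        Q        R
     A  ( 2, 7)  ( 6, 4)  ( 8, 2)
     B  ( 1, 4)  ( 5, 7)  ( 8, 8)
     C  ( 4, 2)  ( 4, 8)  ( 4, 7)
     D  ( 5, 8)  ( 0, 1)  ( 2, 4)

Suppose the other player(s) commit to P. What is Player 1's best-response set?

BR_1 = {D}

u_1(A vs P) = 2
u_1(B vs P) = 1
u_1(C vs P) = 4
u_1(D vs P) = 5
max payoff 5 at {D}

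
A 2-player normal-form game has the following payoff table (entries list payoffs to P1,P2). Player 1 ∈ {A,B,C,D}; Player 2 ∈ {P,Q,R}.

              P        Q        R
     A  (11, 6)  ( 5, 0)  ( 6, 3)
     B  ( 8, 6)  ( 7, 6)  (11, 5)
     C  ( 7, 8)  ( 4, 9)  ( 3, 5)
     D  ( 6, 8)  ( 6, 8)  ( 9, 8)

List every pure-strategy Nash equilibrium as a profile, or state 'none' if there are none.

Nash profiles: (A,P), (B,Q)

(A,P): NE
(A,Q): not NE [P1→B gives 7>5; P2→P gives 6>0]
(A,R): not NE [P1→B gives 11>6; P2→P gives 6>3]
(B,P): not NE [P1→A gives 11>8]
(B,Q): NE
(B,R): not NE [P2→Q gives 6>5]
(C,P): not NE [P1→A gives 11>7; P2→Q gives 9>8]
(C,Q): not NE [P1→B gives 7>4]
(C,R): not NE [P1→B gives 11>3; P2→Q gives 9>5]
(D,P): not NE [P1→A gives 11>6]
(D,Q): not NE [P1→B gives 7>6]
(D,R): not NE [P1→B gives 11>9]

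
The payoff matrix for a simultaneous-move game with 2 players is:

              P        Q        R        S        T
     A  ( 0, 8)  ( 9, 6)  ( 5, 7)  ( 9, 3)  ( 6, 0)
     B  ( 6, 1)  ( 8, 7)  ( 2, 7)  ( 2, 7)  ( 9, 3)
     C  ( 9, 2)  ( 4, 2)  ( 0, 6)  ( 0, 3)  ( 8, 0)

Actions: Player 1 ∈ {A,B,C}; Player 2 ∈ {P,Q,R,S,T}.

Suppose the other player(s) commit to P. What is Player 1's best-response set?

argmax u_1 = {C}

u_1(A vs P) = 0
u_1(B vs P) = 6
u_1(C vs P) = 9
max payoff 9 at {C}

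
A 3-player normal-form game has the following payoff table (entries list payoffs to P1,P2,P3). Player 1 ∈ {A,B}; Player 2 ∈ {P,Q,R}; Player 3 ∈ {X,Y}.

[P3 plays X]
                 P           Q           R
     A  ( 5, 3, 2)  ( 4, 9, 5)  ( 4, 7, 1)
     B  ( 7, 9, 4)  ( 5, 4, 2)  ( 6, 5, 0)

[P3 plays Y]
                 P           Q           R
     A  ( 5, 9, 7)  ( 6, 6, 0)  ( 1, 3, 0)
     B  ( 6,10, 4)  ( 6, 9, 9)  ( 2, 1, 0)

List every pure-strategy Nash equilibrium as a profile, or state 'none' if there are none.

(A,P,X): not NE [P1→B gives 7>5; P2→Q gives 9>3; P3→Y gives 7>2]
(A,P,Y): not NE [P1→B gives 6>5]
(A,Q,X): not NE [P1→B gives 5>4]
(A,Q,Y): not NE [P2→P gives 9>6; P3→X gives 5>0]
(A,R,X): not NE [P1→B gives 6>4; P2→Q gives 9>7]
(A,R,Y): not NE [P1→B gives 2>1; P2→P gives 9>3; P3→X gives 1>0]
(B,P,X): NE
(B,P,Y): NE
(B,Q,X): not NE [P2→P gives 9>4; P3→Y gives 9>2]
(B,Q,Y): not NE [P2→P gives 10>9]
(B,R,X): not NE [P2→P gives 9>5]
(B,R,Y): not NE [P2→P gives 10>1]

Nash profiles: (B,P,X), (B,P,Y)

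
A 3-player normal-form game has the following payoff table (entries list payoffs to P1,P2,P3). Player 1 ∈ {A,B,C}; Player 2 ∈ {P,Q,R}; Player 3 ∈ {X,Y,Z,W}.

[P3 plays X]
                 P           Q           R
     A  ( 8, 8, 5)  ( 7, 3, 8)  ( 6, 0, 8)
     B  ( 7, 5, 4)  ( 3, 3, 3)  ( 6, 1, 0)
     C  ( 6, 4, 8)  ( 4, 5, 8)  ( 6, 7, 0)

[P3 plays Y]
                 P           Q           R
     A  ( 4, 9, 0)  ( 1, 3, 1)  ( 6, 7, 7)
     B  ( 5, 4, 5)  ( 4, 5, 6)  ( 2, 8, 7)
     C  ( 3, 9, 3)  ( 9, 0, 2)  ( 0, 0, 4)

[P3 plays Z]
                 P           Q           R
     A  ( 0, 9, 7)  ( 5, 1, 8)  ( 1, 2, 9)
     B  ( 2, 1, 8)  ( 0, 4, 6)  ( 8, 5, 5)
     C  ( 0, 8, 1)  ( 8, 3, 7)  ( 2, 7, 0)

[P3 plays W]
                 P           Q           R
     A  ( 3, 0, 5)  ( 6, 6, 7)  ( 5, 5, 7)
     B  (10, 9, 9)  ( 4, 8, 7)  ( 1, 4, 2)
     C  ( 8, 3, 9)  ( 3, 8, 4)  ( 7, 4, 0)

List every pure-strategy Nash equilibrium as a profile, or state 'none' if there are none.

NE set: (B,P,W)

(A,P,X): not NE [P3→Z gives 7>5]
(A,P,Y): not NE [P1→B gives 5>4; P3→Z gives 7>0]
(A,P,Z): not NE [P1→B gives 2>0]
(A,P,W): not NE [P1→B gives 10>3; P2→Q gives 6>0; P3→Z gives 7>5]
(A,Q,X): not NE [P2→P gives 8>3]
(A,Q,Y): not NE [P1→C gives 9>1; P2→P gives 9>3; P3→Z gives 8>1]
(A,Q,Z): not NE [P1→C gives 8>5; P2→P gives 9>1]
(A,Q,W): not NE [P3→Z gives 8>7]
(A,R,X): not NE [P2→P gives 8>0; P3→Z gives 9>8]
(A,R,Y): not NE [P2→P gives 9>7; P3→Z gives 9>7]
(A,R,Z): not NE [P1→B gives 8>1; P2→P gives 9>2]
(A,R,W): not NE [P1→C gives 7>5; P2→Q gives 6>5; P3→Z gives 9>7]
(B,P,X): not NE [P1→A gives 8>7; P3→W gives 9>4]
(B,P,Y): not NE [P2→R gives 8>4; P3→W gives 9>5]
(B,P,Z): not NE [P2→R gives 5>1; P3→W gives 9>8]
(B,P,W): NE
(B,Q,X): not NE [P1→A gives 7>3; P2→P gives 5>3; P3→W gives 7>3]
(B,Q,Y): not NE [P1→C gives 9>4; P2→R gives 8>5; P3→W gives 7>6]
(B,Q,Z): not NE [P1→C gives 8>0; P2→R gives 5>4; P3→W gives 7>6]
(B,Q,W): not NE [P1→A gives 6>4; P2→P gives 9>8]
(B,R,X): not NE [P2→P gives 5>1; P3→Y gives 7>0]
(B,R,Y): not NE [P1→A gives 6>2]
(B,R,Z): not NE [P3→Y gives 7>5]
(B,R,W): not NE [P1→C gives 7>1; P2→P gives 9>4; P3→Y gives 7>2]
(C,P,X): not NE [P1→A gives 8>6; P2→R gives 7>4; P3→W gives 9>8]
(C,P,Y): not NE [P1→B gives 5>3; P3→W gives 9>3]
(C,P,Z): not NE [P1→B gives 2>0; P3→W gives 9>1]
(C,P,W): not NE [P1→B gives 10>8; P2→Q gives 8>3]
(C,Q,X): not NE [P1→A gives 7>4; P2→R gives 7>5]
(C,Q,Y): not NE [P2→P gives 9>0; P3→X gives 8>2]
(C,Q,Z): not NE [P2→P gives 8>3; P3→X gives 8>7]
(C,Q,W): not NE [P1→A gives 6>3; P3→X gives 8>4]
(C,R,X): not NE [P3→Y gives 4>0]
(C,R,Y): not NE [P1→A gives 6>0; P2→P gives 9>0]
(C,R,Z): not NE [P1→B gives 8>2; P2→P gives 8>7; P3→Y gives 4>0]
(C,R,W): not NE [P2→Q gives 8>4; P3→Y gives 4>0]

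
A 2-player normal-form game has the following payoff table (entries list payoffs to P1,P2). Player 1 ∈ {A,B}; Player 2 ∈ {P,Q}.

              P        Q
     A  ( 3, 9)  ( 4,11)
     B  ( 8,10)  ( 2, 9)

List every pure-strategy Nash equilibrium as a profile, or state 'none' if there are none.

(A,P): not NE [P1→B gives 8>3; P2→Q gives 11>9]
(A,Q): NE
(B,P): NE
(B,Q): not NE [P1→A gives 4>2; P2→P gives 10>9]

NE set: (A,Q), (B,P)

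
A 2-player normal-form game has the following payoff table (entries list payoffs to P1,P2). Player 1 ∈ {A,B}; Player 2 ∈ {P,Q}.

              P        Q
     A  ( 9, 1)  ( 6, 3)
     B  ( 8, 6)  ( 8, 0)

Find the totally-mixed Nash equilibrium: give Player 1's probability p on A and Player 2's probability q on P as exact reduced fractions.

P1 mixes 3/4 on A; P2 mixes 2/3 on P

P1 indiff ⇒ q·9+(1-q)·6 = q·8+(1-q)·8 ⇒ q(1) = (1-q)(2) ⇒ q = 2/3
P2 indiff ⇒ p·1+(1-p)·6 = p·3+(1-p)·0 ⇒ p(-2) = (1-p)(-6) ⇒ p = 3/4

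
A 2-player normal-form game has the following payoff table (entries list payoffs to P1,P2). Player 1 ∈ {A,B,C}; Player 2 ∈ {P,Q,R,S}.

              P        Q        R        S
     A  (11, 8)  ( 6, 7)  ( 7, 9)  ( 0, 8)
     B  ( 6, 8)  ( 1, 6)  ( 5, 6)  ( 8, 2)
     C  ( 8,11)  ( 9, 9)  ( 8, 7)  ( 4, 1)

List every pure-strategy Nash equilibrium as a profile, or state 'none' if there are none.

Equilibria: none

(A,P): not NE [P2→R gives 9>8]
(A,Q): not NE [P1→C gives 9>6; P2→R gives 9>7]
(A,R): not NE [P1→C gives 8>7]
(A,S): not NE [P1→B gives 8>0; P2→R gives 9>8]
(B,P): not NE [P1→A gives 11>6]
(B,Q): not NE [P1→C gives 9>1; P2→P gives 8>6]
(B,R): not NE [P1→C gives 8>5; P2→P gives 8>6]
(B,S): not NE [P2→P gives 8>2]
(C,P): not NE [P1→A gives 11>8]
(C,Q): not NE [P2→P gives 11>9]
(C,R): not NE [P2→P gives 11>7]
(C,S): not NE [P1→B gives 8>4; P2→P gives 11>1]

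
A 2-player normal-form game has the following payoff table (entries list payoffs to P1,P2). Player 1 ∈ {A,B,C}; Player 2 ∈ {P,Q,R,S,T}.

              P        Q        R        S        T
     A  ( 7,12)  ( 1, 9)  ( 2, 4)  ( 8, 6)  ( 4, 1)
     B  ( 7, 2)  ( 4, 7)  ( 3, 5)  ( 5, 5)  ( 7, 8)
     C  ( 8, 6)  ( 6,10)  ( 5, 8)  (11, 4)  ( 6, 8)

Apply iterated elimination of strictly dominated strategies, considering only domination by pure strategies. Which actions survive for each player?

P1 drop A (C beats it: P:8>7 Q:6>1 R:5>2 S:11>8 T:6>4)
P2 drop P (Q beats it: B:7>2 C:10>6)
P2 drop R (Q beats it: B:7>5 C:10>8)
P2 drop S (Q beats it: B:7>5 C:10>4)
P1→{B,C} P2→{Q,T}

IESDS → P1:{B,C} P2:{Q,T}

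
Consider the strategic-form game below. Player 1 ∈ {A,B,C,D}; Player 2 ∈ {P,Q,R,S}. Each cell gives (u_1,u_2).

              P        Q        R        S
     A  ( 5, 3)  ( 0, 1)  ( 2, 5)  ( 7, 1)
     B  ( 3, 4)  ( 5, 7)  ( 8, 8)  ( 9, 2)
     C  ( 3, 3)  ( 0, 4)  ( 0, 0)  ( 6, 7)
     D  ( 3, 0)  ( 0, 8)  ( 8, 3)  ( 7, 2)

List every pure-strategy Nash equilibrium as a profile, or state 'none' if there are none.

(A,P): not NE [P2→R gives 5>3]
(A,Q): not NE [P1→B gives 5>0; P2→R gives 5>1]
(A,R): not NE [P1→D gives 8>2]
(A,S): not NE [P1→B gives 9>7; P2→R gives 5>1]
(B,P): not NE [P1→A gives 5>3; P2→R gives 8>4]
(B,Q): not NE [P2→R gives 8>7]
(B,R): NE
(B,S): not NE [P2→R gives 8>2]
(C,P): not NE [P1→A gives 5>3; P2→S gives 7>3]
(C,Q): not NE [P1→B gives 5>0; P2→S gives 7>4]
(C,R): not NE [P1→D gives 8>0; P2→S gives 7>0]
(C,S): not NE [P1→B gives 9>6]
(D,P): not NE [P1→A gives 5>3; P2→Q gives 8>0]
(D,Q): not NE [P1→B gives 5>0]
(D,R): not NE [P2→Q gives 8>3]
(D,S): not NE [P1→B gives 9>7; P2→Q gives 8>2]

PSNE = {(B,R)}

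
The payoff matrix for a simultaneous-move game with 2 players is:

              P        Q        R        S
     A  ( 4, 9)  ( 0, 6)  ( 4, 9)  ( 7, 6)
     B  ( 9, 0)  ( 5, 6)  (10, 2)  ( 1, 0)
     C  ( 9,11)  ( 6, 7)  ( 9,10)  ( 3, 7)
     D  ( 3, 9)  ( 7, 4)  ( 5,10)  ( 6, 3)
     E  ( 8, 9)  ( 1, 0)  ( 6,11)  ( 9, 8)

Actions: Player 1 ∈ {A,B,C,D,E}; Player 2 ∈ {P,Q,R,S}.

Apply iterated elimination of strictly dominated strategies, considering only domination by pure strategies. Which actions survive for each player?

Survivors P1:{B,C,D} P2:{P,Q,R}

P1 drop A (E beats it: P:8>4 Q:1>0 R:6>4 S:9>7)
P2 drop S (R beats it: B:2>0 C:10>7 D:10>3 E:11>8)
P1 drop E (B beats it: P:9>8 Q:5>1 R:10>6)
P1→{B,C,D} P2→{P,Q,R}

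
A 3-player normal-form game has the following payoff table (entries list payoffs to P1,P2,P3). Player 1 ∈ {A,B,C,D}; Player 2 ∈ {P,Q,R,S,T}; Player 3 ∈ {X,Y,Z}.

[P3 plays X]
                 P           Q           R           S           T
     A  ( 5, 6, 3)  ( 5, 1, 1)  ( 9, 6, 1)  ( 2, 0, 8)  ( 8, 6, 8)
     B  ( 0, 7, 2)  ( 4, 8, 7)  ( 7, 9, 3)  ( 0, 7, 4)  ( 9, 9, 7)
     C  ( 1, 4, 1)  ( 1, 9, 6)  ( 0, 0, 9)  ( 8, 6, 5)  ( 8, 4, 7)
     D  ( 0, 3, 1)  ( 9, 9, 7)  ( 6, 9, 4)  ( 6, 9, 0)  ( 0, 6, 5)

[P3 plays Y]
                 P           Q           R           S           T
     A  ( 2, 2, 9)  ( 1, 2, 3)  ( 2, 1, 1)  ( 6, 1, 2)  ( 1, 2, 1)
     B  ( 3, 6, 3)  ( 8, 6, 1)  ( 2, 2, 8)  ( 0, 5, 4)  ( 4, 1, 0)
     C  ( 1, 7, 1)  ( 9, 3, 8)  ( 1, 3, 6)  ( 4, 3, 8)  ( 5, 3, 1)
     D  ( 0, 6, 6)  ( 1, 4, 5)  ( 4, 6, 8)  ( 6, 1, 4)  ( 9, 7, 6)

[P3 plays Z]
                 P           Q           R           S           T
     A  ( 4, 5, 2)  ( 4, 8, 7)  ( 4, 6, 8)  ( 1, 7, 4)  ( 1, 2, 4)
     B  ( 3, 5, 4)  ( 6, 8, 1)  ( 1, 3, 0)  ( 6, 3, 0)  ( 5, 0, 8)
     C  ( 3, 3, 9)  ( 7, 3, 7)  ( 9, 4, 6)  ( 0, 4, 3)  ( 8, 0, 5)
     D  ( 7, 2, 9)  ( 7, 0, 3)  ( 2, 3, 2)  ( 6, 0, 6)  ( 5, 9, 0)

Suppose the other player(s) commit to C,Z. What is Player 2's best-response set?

u_2(P vs C,Z) = 3
u_2(Q vs C,Z) = 3
u_2(R vs C,Z) = 4
u_2(S vs C,Z) = 4
u_2(T vs C,Z) = 0
max payoff 4 at {R,S}

P2 best: {R,S}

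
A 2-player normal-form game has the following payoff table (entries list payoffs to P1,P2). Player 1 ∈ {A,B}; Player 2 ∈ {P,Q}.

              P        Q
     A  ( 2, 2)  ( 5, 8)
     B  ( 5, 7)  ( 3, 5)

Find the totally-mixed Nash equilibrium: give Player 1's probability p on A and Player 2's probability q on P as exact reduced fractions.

P1 mixes 1/4 on A; P2 mixes 2/5 on P

P1 indiff ⇒ q·2+(1-q)·5 = q·5+(1-q)·3 ⇒ q(-3) = (1-q)(-2) ⇒ q = 2/5
P2 indiff ⇒ p·2+(1-p)·7 = p·8+(1-p)·5 ⇒ p(-6) = (1-p)(-2) ⇒ p = 1/4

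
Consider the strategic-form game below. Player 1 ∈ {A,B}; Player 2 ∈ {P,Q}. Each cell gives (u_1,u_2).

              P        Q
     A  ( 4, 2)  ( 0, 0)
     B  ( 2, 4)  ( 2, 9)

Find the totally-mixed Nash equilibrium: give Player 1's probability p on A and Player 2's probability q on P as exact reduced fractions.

P1 mixes 5/7 on A; P2 mixes 1/2 on P

P1 indiff ⇒ q·4+(1-q)·0 = q·2+(1-q)·2 ⇒ q(2) = (1-q)(2) ⇒ q = 1/2
P2 indiff ⇒ p·2+(1-p)·4 = p·0+(1-p)·9 ⇒ p(2) = (1-p)(5) ⇒ p = 5/7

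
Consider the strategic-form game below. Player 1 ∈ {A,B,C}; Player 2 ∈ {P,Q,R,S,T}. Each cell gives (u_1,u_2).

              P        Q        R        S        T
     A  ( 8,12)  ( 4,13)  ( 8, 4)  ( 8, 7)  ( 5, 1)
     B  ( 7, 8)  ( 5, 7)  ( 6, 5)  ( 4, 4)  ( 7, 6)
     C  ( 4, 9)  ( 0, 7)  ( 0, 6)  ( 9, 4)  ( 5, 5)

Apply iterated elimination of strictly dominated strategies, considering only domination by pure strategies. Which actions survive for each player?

IESDS → P1:{A,B} P2:{P,Q}

P2 drop R (P beats it: A:12>4 B:8>5 C:9>6)
P2 drop S (P beats it: A:12>7 B:8>4 C:9>4)
P1 drop C (B beats it: P:7>4 Q:5>0 T:7>5)
P2 drop T (P beats it: A:12>1 B:8>6)
P1→{A,B} P2→{P,Q}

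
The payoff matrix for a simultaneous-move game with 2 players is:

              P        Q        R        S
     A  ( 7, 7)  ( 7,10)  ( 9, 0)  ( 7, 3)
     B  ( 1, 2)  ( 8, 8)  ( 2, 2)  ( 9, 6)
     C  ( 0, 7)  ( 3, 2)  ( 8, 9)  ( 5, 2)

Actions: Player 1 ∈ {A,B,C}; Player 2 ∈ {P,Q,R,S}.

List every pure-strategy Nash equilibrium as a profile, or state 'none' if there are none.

Nash profiles: (B,Q)

(A,P): not NE [P2→Q gives 10>7]
(A,Q): not NE [P1→B gives 8>7]
(A,R): not NE [P2→Q gives 10>0]
(A,S): not NE [P1→B gives 9>7; P2→Q gives 10>3]
(B,P): not NE [P1→A gives 7>1; P2→Q gives 8>2]
(B,Q): NE
(B,R): not NE [P1→A gives 9>2; P2→Q gives 8>2]
(B,S): not NE [P2→Q gives 8>6]
(C,P): not NE [P1→A gives 7>0; P2→R gives 9>7]
(C,Q): not NE [P1→B gives 8>3; P2→R gives 9>2]
(C,R): not NE [P1→A gives 9>8]
(C,S): not NE [P1→B gives 9>5; P2→R gives 9>2]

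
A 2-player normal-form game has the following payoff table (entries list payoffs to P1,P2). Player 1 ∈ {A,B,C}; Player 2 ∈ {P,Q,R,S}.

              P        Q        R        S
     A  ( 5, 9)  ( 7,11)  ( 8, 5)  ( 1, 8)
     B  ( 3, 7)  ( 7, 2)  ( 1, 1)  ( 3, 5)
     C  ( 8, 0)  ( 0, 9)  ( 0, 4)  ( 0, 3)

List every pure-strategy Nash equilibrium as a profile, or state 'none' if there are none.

(A,P): not NE [P1→C gives 8>5; P2→Q gives 11>9]
(A,Q): NE
(A,R): not NE [P2→Q gives 11>5]
(A,S): not NE [P1→B gives 3>1; P2→Q gives 11>8]
(B,P): not NE [P1→C gives 8>3]
(B,Q): not NE [P2→P gives 7>2]
(B,R): not NE [P1→A gives 8>1; P2→P gives 7>1]
(B,S): not NE [P2→P gives 7>5]
(C,P): not NE [P2→Q gives 9>0]
(C,Q): not NE [P1→B gives 7>0]
(C,R): not NE [P1→A gives 8>0; P2→Q gives 9>4]
(C,S): not NE [P1→B gives 3>0; P2→Q gives 9>3]

PSNE = {(A,Q)}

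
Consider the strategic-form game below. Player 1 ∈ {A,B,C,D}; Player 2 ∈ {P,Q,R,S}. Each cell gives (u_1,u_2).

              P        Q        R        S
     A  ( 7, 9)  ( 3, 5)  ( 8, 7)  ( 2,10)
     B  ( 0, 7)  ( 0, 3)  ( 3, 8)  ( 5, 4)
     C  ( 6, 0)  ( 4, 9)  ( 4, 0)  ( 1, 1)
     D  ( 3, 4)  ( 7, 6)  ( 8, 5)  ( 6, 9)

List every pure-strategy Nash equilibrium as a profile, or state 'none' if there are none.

(A,P): not NE [P2→S gives 10>9]
(A,Q): not NE [P1→D gives 7>3; P2→S gives 10>5]
(A,R): not NE [P2→S gives 10>7]
(A,S): not NE [P1→D gives 6>2]
(B,P): not NE [P1→A gives 7>0; P2→R gives 8>7]
(B,Q): not NE [P1→D gives 7>0; P2→R gives 8>3]
(B,R): not NE [P1→D gives 8>3]
(B,S): not NE [P1→D gives 6>5; P2→R gives 8>4]
(C,P): not NE [P1→A gives 7>6; P2→Q gives 9>0]
(C,Q): not NE [P1→D gives 7>4]
(C,R): not NE [P1→D gives 8>4; P2→Q gives 9>0]
(C,S): not NE [P1→D gives 6>1; P2→Q gives 9>1]
(D,P): not NE [P1→A gives 7>3; P2→S gives 9>4]
(D,Q): not NE [P2→S gives 9>6]
(D,R): not NE [P2→S gives 9>5]
(D,S): NE

PSNE = {(D,S)}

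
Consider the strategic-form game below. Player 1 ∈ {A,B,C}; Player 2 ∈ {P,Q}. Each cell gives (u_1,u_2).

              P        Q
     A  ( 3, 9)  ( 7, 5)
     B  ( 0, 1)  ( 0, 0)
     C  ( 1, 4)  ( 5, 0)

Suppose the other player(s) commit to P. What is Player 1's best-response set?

argmax u_1 = {A}

u_1(A vs P) = 3
u_1(B vs P) = 0
u_1(C vs P) = 1
max payoff 3 at {A}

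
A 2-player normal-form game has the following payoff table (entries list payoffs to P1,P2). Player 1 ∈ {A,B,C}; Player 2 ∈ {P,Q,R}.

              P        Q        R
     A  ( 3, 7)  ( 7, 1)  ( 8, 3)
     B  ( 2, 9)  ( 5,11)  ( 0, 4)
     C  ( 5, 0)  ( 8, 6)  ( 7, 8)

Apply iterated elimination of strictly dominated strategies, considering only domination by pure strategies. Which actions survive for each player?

P1 drop B (A beats it: P:3>2 Q:7>5 R:8>0)
P2 drop Q (R beats it: A:3>1 C:8>6)
P1→{A,C} P2→{P,R}

Survivors P1:{A,C} P2:{P,R}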